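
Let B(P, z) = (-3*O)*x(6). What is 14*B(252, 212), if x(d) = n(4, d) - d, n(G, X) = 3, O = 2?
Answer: 252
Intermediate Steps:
x(d) = 3 - d
B(P, z) = 18 (B(P, z) = (-3*2)*(3 - 1*6) = -6*(3 - 6) = -6*(-3) = 18)
14*B(252, 212) = 14*18 = 252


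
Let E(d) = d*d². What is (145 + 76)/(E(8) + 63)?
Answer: 221/575 ≈ 0.38435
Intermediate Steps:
E(d) = d³
(145 + 76)/(E(8) + 63) = (145 + 76)/(8³ + 63) = 221/(512 + 63) = 221/575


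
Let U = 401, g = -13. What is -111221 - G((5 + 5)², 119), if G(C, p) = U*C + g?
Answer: -151308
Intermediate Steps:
G(C, p) = -13 + 401*C (G(C, p) = 401*C - 13 = -13 + 401*C)
-111221 - G((5 + 5)², 119) = -111221 - (-13 + 401*(5 + 5)²) = -111221 - (-13 + 401*10²) = -111221 - (-13 + 401*100) = -111221 - (-13 + 40100) = -111221 - 1*40087 = -111221 - 40087 = -151308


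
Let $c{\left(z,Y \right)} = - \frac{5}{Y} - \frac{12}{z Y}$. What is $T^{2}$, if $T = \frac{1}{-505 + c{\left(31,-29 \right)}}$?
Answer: $\frac{808201}{205959853584} \approx 3.9241 \cdot 10^{-6}$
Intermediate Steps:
$c{\left(z,Y \right)} = - \frac{5}{Y} - \frac{12}{Y z}$
$T = - \frac{899}{453828}$ ($T = \frac{1}{-505 + \frac{-12 - 155}{\left(-29\right) 31}} = \frac{1}{-505 - \frac{-12 - 155}{899}} = \frac{1}{-505 - \frac{1}{899} \left(-167\right)} = \frac{1}{-505 + \frac{167}{899}} = \frac{1}{- \frac{453828}{899}} = - \frac{899}{453828} \approx -0.0019809$)
$T^{2} = \left(- \frac{899}{453828}\right)^{2} = \frac{808201}{205959853584}$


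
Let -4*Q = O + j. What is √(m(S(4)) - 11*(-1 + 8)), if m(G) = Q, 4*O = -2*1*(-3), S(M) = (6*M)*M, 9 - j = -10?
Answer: 3*I*√146/4 ≈ 9.0623*I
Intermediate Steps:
j = 19 (j = 9 - 1*(-10) = 9 + 10 = 19)
S(M) = 6*M²
O = 3/2 (O = (-2*1*(-3))/4 = (-2*(-3))/4 = (¼)*6 = 3/2 ≈ 1.5000)
Q = -41/8 (Q = -(3/2 + 19)/4 = -¼*41/2 = -41/8 ≈ -5.1250)
m(G) = -41/8
√(m(S(4)) - 11*(-1 + 8)) = √(-41/8 - 11*(-1 + 8)) = √(-41/8 - 11*7) = √(-41/8 - 77) = √(-657/8) = 3*I*√146/4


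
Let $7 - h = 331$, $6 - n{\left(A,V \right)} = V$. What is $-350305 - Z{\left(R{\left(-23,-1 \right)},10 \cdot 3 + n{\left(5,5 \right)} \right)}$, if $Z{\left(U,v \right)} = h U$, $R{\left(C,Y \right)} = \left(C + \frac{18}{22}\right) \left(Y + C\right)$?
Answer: $- \frac{1956011}{11} \approx -1.7782 \cdot 10^{5}$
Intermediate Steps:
$n{\left(A,V \right)} = 6 - V$
$h = -324$ ($h = 7 - 331 = -324$)
$R{\left(C,Y \right)} = \left(\frac{9}{11} + C\right) \left(C + Y\right)$ ($R{\left(C,Y \right)} = \left(C + 18 \cdot \frac{1}{22}\right) \left(C + Y\right) = \left(C + \frac{9}{11}\right) \left(C + Y\right) = \left(\frac{9}{11} + C\right) \left(C + Y\right)$)
$Z{\left(U,v \right)} = - 324 U$
$-350305 - Z{\left(R{\left(-23,-1 \right)},10 \cdot 3 + n{\left(5,5 \right)} \right)} = -350305 - - 324 \left(\left(-23\right)^{2} + \frac{9}{11} \left(-23\right) + \frac{9}{11} \left(-1\right) - -23\right) = -350305 - - 324 \left(529 - \frac{207}{11} - \frac{9}{11} + 23\right) = -350305 - \left(-324\right) \frac{5856}{11} = -350305 - - \frac{1897344}{11} = -350305 + \frac{1897344}{11} = - \frac{1956011}{11}$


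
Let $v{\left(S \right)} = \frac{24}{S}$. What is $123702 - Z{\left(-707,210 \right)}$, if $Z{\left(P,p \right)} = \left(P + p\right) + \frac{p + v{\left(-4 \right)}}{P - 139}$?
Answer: $\frac{17512093}{141} \approx 1.242 \cdot 10^{5}$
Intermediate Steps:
$Z{\left(P,p \right)} = P + p + \frac{-6 + p}{-139 + P}$ ($Z{\left(P,p \right)} = \left(P + p\right) + \frac{p + \frac{24}{-4}}{P - 139} = \left(P + p\right) + \frac{p + 24 \left(- \frac{1}{4}\right)}{-139 + P} = \left(P + p\right) + \frac{p - 6}{-139 + P} = \left(P + p\right) + \frac{-6 + p}{-139 + P} = P + p + \frac{-6 + p}{-139 + P}$)
$123702 - Z{\left(-707,210 \right)} = 123702 - \frac{-6 + \left(-707\right)^{2} - -98273 - 28980 - 148470}{-139 - 707} = 123702 - \frac{-6 + 499849 + 98273 - 28980 - 148470}{-846} = 123702 - \left(- \frac{1}{846}\right) 420666 = 123702 - - \frac{70111}{141} = 123702 + \frac{70111}{141} = \frac{17512093}{141}$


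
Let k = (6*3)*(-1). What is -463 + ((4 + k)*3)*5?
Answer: -673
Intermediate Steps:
k = -18 (k = 18*(-1) = -18)
-463 + ((4 + k)*3)*5 = -463 + ((4 - 18)*3)*5 = -463 - 14*3*5 = -463 - 42*5 = -463 - 210 = -673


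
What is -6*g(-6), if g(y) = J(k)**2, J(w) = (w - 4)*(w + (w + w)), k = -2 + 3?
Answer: -486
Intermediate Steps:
k = 1
J(w) = 3*w*(-4 + w) (J(w) = (-4 + w)*(w + 2*w) = (-4 + w)*(3*w) = 3*w*(-4 + w))
g(y) = 81 (g(y) = (3*1*(-4 + 1))**2 = (3*1*(-3))**2 = (-9)**2 = 81)
-6*g(-6) = -6*81 = -486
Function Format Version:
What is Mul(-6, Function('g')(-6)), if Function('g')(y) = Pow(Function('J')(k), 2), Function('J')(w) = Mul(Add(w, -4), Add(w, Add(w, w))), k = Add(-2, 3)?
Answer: -486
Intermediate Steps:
k = 1
Function('J')(w) = Mul(3, w, Add(-4, w)) (Function('J')(w) = Mul(Add(-4, w), Add(w, Mul(2, w))) = Mul(Add(-4, w), Mul(3, w)) = Mul(3, w, Add(-4, w)))
Function('g')(y) = 81 (Function('g')(y) = Pow(Mul(3, 1, Add(-4, 1)), 2) = Pow(Mul(3, 1, -3), 2) = Pow(-9, 2) = 81)
Mul(-6, Function('g')(-6)) = Mul(-6, 81) = -486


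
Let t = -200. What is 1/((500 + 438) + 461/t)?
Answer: 200/187139 ≈ 0.0010687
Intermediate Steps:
1/((500 + 438) + 461/t) = 1/((500 + 438) + 461/(-200)) = 1/(938 + 461*(-1/200)) = 1/(938 - 461/200) = 1/(187139/200) = 200/187139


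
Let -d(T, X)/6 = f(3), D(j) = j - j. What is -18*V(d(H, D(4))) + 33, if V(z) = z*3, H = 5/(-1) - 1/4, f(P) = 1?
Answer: 357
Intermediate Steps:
H = -21/4 (H = 5*(-1) - 1*¼ = -5 - ¼ = -21/4 ≈ -5.2500)
D(j) = 0
d(T, X) = -6 (d(T, X) = -6*1 = -6)
V(z) = 3*z
-18*V(d(H, D(4))) + 33 = -54*(-6) + 33 = -18*(-18) + 33 = 324 + 33 = 357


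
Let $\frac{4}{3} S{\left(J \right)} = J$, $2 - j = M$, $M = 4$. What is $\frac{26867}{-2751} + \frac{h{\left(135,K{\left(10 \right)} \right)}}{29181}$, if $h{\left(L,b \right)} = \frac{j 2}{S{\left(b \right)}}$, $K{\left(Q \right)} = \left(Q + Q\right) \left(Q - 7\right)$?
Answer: $- \frac{11760092573}{1204153965} \approx -9.7663$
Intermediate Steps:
$K{\left(Q \right)} = 2 Q \left(-7 + Q\right)$
$j = -2$ ($j = 2 - 4 = -2$)
$S{\left(J \right)} = \frac{3 J}{4}$
$h{\left(L,b \right)} = - \frac{16}{3 b}$ ($h{\left(L,b \right)} = \frac{\left(-2\right) 2}{\frac{3}{4} b} = - 4 \frac{4}{3 b} = - \frac{16}{3 b}$)
$\frac{26867}{-2751} + \frac{h{\left(135,K{\left(10 \right)} \right)}}{29181} = \frac{26867}{-2751} + \frac{\left(- \frac{16}{3}\right) \frac{1}{2 \cdot 10 \left(-7 + 10\right)}}{29181} = 26867 \left(- \frac{1}{2751}\right) + - \frac{16}{3 \cdot 2 \cdot 10 \cdot 3} \cdot \frac{1}{29181} = - \frac{26867}{2751} + - \frac{16}{3 \cdot 60} \cdot \frac{1}{29181} = - \frac{26867}{2751} + \left(- \frac{16}{3}\right) \frac{1}{60} \cdot \frac{1}{29181} = - \frac{26867}{2751} - \frac{4}{1313145} = - \frac{11760092573}{1204153965}$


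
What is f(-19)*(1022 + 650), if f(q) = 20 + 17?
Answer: 61864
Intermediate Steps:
f(q) = 37
f(-19)*(1022 + 650) = 37*(1022 + 650) = 37*1672 = 61864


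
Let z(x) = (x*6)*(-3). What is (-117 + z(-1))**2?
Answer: 9801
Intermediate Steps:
z(x) = -18*x (z(x) = (6*x)*(-3) = -18*x)
(-117 + z(-1))**2 = (-117 - 18*(-1))**2 = (-117 + 18)**2 = (-99)**2 = 9801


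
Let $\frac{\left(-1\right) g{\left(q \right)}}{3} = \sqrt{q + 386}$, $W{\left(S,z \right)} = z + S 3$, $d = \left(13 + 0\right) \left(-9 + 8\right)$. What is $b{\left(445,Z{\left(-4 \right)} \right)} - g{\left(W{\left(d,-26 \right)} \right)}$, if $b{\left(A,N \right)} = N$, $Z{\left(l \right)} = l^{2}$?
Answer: $16 + 3 \sqrt{321} \approx 69.749$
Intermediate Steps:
$d = -13$ ($d = 13 \left(-1\right) = -13$)
$W{\left(S,z \right)} = z + 3 S$
$g{\left(q \right)} = - 3 \sqrt{386 + q}$ ($g{\left(q \right)} = - 3 \sqrt{q + 386} = - 3 \sqrt{386 + q}$)
$b{\left(445,Z{\left(-4 \right)} \right)} - g{\left(W{\left(d,-26 \right)} \right)} = \left(-4\right)^{2} - - 3 \sqrt{386 + \left(-26 + 3 \left(-13\right)\right)} = 16 - - 3 \sqrt{386 - 65} = 16 - - 3 \sqrt{321} = 16 + 3 \sqrt{321}$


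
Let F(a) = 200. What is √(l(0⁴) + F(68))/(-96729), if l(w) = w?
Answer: -10*√2/96729 ≈ -0.00014620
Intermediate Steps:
√(l(0⁴) + F(68))/(-96729) = √(0⁴ + 200)/(-96729) = √(0 + 200)*(-1/96729) = √200*(-1/96729) = (10*√2)*(-1/96729) = -10*√2/96729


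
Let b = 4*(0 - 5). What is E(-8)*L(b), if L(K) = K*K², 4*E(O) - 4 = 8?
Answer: -24000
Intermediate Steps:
E(O) = 3 (E(O) = 1 + (¼)*8 = 1 + 2 = 3)
b = -20 (b = 4*(-5) = -20)
L(K) = K³
E(-8)*L(b) = 3*(-20)³ = 3*(-8000) = -24000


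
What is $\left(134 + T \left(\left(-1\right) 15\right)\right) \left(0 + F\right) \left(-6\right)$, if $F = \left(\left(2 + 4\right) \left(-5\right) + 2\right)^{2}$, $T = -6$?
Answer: $-1053696$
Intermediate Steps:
$F = 784$ ($F = \left(6 \left(-5\right) + 2\right)^{2} = \left(-30 + 2\right)^{2} = \left(-28\right)^{2} = 784$)
$\left(134 + T \left(\left(-1\right) 15\right)\right) \left(0 + F\right) \left(-6\right) = \left(134 - 6 \left(\left(-1\right) 15\right)\right) \left(0 + 784\right) \left(-6\right) = \left(134 - -90\right) 784 \left(-6\right) = \left(134 + 90\right) \left(-4704\right) = 224 \left(-4704\right) = -1053696$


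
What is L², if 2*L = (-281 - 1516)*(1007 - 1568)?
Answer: 1016299885689/4 ≈ 2.5407e+11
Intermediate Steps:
L = 1008117/2 (L = ((-281 - 1516)*(1007 - 1568))/2 = (-1797*(-561))/2 = (½)*1008117 = 1008117/2 ≈ 5.0406e+5)
L² = (1008117/2)² = 1016299885689/4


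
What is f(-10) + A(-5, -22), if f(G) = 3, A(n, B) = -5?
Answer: -2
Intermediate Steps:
f(-10) + A(-5, -22) = 3 - 5 = -2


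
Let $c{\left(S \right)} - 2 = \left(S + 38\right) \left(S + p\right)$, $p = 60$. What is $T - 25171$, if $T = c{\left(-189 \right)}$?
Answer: $-5690$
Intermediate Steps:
$c{\left(S \right)} = 2 + \left(38 + S\right) \left(60 + S\right)$ ($c{\left(S \right)} = 2 + \left(S + 38\right) \left(S + 60\right) = 2 + \left(38 + S\right) \left(60 + S\right)$)
$T = 19481$ ($T = 2282 + \left(-189\right)^{2} + 98 \left(-189\right) = 2282 + 35721 - 18522 = 19481$)
$T - 25171 = 19481 - 25171 = -5690$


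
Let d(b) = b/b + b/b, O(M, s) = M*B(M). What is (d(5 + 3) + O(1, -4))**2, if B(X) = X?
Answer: 9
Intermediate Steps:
O(M, s) = M**2 (O(M, s) = M*M = M**2)
d(b) = 2 (d(b) = 1 + 1 = 2)
(d(5 + 3) + O(1, -4))**2 = (2 + 1**2)**2 = (2 + 1)**2 = 3**2 = 9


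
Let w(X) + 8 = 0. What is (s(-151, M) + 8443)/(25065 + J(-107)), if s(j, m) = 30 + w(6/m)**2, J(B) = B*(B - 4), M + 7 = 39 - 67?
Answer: 8537/36942 ≈ 0.23109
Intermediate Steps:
w(X) = -8 (w(X) = -8 + 0 = -8)
M = -35 (M = -7 + (39 - 67) = -7 - 28 = -35)
J(B) = B*(-4 + B)
s(j, m) = 94 (s(j, m) = 30 + (-8)**2 = 30 + 64 = 94)
(s(-151, M) + 8443)/(25065 + J(-107)) = (94 + 8443)/(25065 - 107*(-4 - 107)) = 8537/(25065 - 107*(-111)) = 8537/(25065 + 11877) = 8537/36942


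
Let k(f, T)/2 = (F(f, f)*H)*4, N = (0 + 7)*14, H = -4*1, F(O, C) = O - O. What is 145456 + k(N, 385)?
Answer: 145456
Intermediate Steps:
F(O, C) = 0
H = -4
N = 98 (N = 7*14 = 98)
k(f, T) = 0 (k(f, T) = 2*((0*(-4))*4) = 2*(0*4) = 2*0 = 0)
145456 + k(N, 385) = 145456 + 0 = 145456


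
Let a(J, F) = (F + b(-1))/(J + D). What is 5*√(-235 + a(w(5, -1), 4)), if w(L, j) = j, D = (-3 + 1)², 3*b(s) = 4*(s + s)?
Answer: 5*I*√2111/3 ≈ 76.576*I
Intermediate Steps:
b(s) = 8*s/3 (b(s) = (4*(s + s))/3 = (4*(2*s))/3 = (8*s)/3 = 8*s/3)
D = 4 (D = (-2)² = 4)
a(J, F) = (-8/3 + F)/(4 + J) (a(J, F) = (F + (8/3)*(-1))/(J + 4) = (F - 8/3)/(4 + J) = (-8/3 + F)/(4 + J))
5*√(-235 + a(w(5, -1), 4)) = 5*√(-235 + (-8/3 + 4)/(4 - 1)) = 5*√(-235 + (4/3)/3) = 5*√(-235 + (⅓)*(4/3)) = 5*√(-235 + 4/9) = 5*√(-2111/9) = 5*(I*√2111/3) = 5*I*√2111/3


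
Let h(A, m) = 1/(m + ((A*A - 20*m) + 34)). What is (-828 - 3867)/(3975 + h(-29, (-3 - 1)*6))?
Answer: -6249045/5290726 ≈ -1.1811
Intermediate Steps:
h(A, m) = 1/(34 + A² - 19*m) (h(A, m) = 1/(m + ((A² - 20*m) + 34)) = 1/(m + (34 + A² - 20*m)) = 1/(34 + A² - 19*m))
(-828 - 3867)/(3975 + h(-29, (-3 - 1)*6)) = (-828 - 3867)/(3975 + 1/(34 + (-29)² - 19*(-3 - 1)*6)) = -4695/(3975 + 1/(34 + 841 - (-76)*6)) = -4695/(3975 + 1/(34 + 841 - 19*(-24))) = -4695/(3975 + 1/(34 + 841 + 456)) = -4695/(3975 + 1/1331) = -4695/5290726/1331 = -4695*1331/5290726 = -6249045/5290726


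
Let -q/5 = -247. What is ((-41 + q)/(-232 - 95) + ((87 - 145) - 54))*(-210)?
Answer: 2647260/109 ≈ 24287.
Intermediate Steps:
q = 1235 (q = -5*(-247) = 1235)
((-41 + q)/(-232 - 95) + ((87 - 145) - 54))*(-210) = ((-41 + 1235)/(-232 - 95) + ((87 - 145) - 54))*(-210) = (1194/(-327) + (-58 - 54))*(-210) = (1194*(-1/327) - 112)*(-210) = (-398/109 - 112)*(-210) = -12606/109*(-210) = 2647260/109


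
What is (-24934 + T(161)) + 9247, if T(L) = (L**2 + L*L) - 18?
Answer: 36137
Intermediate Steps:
T(L) = -18 + 2*L**2 (T(L) = (L**2 + L**2) - 18 = 2*L**2 - 18 = -18 + 2*L**2)
(-24934 + T(161)) + 9247 = (-24934 + (-18 + 2*161**2)) + 9247 = (-24934 + (-18 + 2*25921)) + 9247 = (-24934 + (-18 + 51842)) + 9247 = (-24934 + 51824) + 9247 = 26890 + 9247 = 36137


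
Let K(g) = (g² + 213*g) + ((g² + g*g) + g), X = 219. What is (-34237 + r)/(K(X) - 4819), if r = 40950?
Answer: 6713/185930 ≈ 0.036105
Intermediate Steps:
K(g) = 3*g² + 214*g (K(g) = (g² + 213*g) + ((g² + g²) + g) = (g² + 213*g) + (2*g² + g) = (g² + 213*g) + (g + 2*g²) = 3*g² + 214*g)
(-34237 + r)/(K(X) - 4819) = (-34237 + 40950)/(219*(214 + 3*219) - 4819) = 6713/(219*(214 + 657) - 4819) = 6713/(219*871 - 4819) = 6713/(190749 - 4819) = 6713/185930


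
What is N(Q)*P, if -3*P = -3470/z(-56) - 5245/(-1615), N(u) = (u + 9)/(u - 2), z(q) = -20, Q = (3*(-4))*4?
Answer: -1484327/32300 ≈ -45.954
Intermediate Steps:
Q = -48 (Q = -12*4 = -48)
N(u) = (9 + u)/(-2 + u)
P = -114179/1938 (P = -(-3470/(-20) - 5245/(-1615))/3 = -(-3470*(-1/20) - 5245*(-1/1615))/3 = -(347/2 + 1049/323)/3 = -1/3*114179/646 = -114179/1938 ≈ -58.916)
N(Q)*P = ((9 - 48)/(-2 - 48))*(-114179/1938) = (-39/(-50))*(-114179/1938) = -1/50*(-39)*(-114179/1938) = (39/50)*(-114179/1938) = -1484327/32300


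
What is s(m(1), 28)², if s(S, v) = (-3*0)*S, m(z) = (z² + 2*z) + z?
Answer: 0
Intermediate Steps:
m(z) = z² + 3*z
s(S, v) = 0 (s(S, v) = 0*S = 0)
s(m(1), 28)² = 0² = 0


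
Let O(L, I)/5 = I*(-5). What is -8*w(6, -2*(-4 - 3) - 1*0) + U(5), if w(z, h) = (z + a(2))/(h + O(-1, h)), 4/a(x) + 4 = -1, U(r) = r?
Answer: 538/105 ≈ 5.1238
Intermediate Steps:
a(x) = -⅘ (a(x) = 4/(-4 - 1) = 4/(-5) = 4*(-⅕) = -⅘)
O(L, I) = -25*I (O(L, I) = 5*(I*(-5)) = 5*(-5*I) = -25*I)
w(z, h) = -(-⅘ + z)/(24*h) (w(z, h) = (z - ⅘)/(h - 25*h) = (-⅘ + z)/((-24*h)) = (-⅘ + z)*(-1/(24*h)) = -(-⅘ + z)/(24*h))
-8*w(6, -2*(-4 - 3) - 1*0) + U(5) = -(4 - 5*6)/(15*(-2*(-4 - 3) - 1*0)) + 5 = -(4 - 30)/(15*(-2*(-7) + 0)) + 5 = -(-26)/(15*(14 + 0)) + 5 = -(-26)/(15*14) + 5 = -8*(-13/840) + 5 = 13/105 + 5 = 538/105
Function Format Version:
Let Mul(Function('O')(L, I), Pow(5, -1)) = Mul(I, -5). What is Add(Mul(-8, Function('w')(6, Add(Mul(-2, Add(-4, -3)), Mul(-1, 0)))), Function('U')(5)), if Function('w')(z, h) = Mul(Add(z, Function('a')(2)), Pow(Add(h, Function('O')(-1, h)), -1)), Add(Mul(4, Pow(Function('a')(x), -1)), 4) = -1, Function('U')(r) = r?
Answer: Rational(538, 105) ≈ 5.1238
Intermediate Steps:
Function('a')(x) = Rational(-4, 5) (Function('a')(x) = Mul(4, Pow(Add(-4, -1), -1)) = Mul(4, Pow(-5, -1)) = Mul(4, Rational(-1, 5)) = Rational(-4, 5))
Function('O')(L, I) = Mul(-25, I) (Function('O')(L, I) = Mul(5, Mul(I, -5)) = Mul(5, Mul(-5, I)) = Mul(-25, I))
Function('w')(z, h) = Mul(Rational(-1, 24), Pow(h, -1), Add(Rational(-4, 5), z)) (Function('w')(z, h) = Mul(Add(z, Rational(-4, 5)), Pow(Add(h, Mul(-25, h)), -1)) = Mul(Add(Rational(-4, 5), z), Pow(Mul(-24, h), -1)) = Mul(Add(Rational(-4, 5), z), Mul(Rational(-1, 24), Pow(h, -1))) = Mul(Rational(-1, 24), Pow(h, -1), Add(Rational(-4, 5), z)))
Add(Mul(-8, Function('w')(6, Add(Mul(-2, Add(-4, -3)), Mul(-1, 0)))), Function('U')(5)) = Add(Mul(-8, Mul(Rational(1, 120), Pow(Add(Mul(-2, Add(-4, -3)), Mul(-1, 0)), -1), Add(4, Mul(-5, 6)))), 5) = Add(Mul(-8, Mul(Rational(1, 120), Pow(Add(Mul(-2, -7), 0), -1), Add(4, -30))), 5) = Add(Mul(-8, Mul(Rational(1, 120), Pow(Add(14, 0), -1), -26)), 5) = Add(Mul(-8, Mul(Rational(1, 120), Pow(14, -1), -26)), 5) = Add(Mul(-8, Mul(Rational(1, 120), Rational(1, 14), -26)), 5) = Add(Mul(-8, Rational(-13, 840)), 5) = Add(Rational(13, 105), 5) = Rational(538, 105)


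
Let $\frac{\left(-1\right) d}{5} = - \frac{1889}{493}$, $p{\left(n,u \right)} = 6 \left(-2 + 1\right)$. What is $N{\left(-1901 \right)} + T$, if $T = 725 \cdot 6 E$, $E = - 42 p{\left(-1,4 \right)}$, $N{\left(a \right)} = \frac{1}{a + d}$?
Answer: $\frac{1016997357107}{927748} \approx 1.0962 \cdot 10^{6}$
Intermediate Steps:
$p{\left(n,u \right)} = -6$ ($p{\left(n,u \right)} = 6 \left(-1\right) = -6$)
$d = \frac{9445}{493}$ ($d = - 5 \left(- \frac{1889}{493}\right) = - 5 \left(\left(-1889\right) \frac{1}{493}\right) = \left(-5\right) \left(- \frac{1889}{493}\right) = \frac{9445}{493} \approx 19.158$)
$N{\left(a \right)} = \frac{1}{\frac{9445}{493} + a}$ ($N{\left(a \right)} = \frac{1}{a + \frac{9445}{493}} = \frac{1}{\frac{9445}{493} + a}$)
$E = 252$ ($E = \left(-42\right) \left(-6\right) = 252$)
$T = 1096200$ ($T = 725 \cdot 6 \cdot 252 = 4350 \cdot 252 = 1096200$)
$N{\left(-1901 \right)} + T = \frac{493}{9445 + 493 \left(-1901\right)} + 1096200 = \frac{493}{9445 - 937193} + 1096200 = \frac{493}{-927748} + 1096200 = 493 \left(- \frac{1}{927748}\right) + 1096200 = - \frac{493}{927748} + 1096200 = \frac{1016997357107}{927748}$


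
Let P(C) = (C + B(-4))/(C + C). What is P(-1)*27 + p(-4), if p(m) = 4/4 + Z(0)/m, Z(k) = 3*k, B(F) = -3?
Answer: 55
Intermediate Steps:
p(m) = 1 (p(m) = 4/4 + (3*0)/m = 4*(1/4) + 0/m = 1 + 0 = 1)
P(C) = (-3 + C)/(2*C) (P(C) = (C - 3)/(C + C) = (-3 + C)/((2*C)) = (-3 + C)*(1/(2*C)) = (-3 + C)/(2*C))
P(-1)*27 + p(-4) = ((1/2)*(-3 - 1)/(-1))*27 + 1 = ((1/2)*(-1)*(-4))*27 + 1 = 2*27 + 1 = 54 + 1 = 55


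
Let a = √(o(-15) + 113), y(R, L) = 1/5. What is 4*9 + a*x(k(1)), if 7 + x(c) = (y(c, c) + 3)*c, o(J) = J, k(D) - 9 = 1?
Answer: 36 + 175*√2 ≈ 283.49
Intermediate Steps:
k(D) = 10 (k(D) = 9 + 1 = 10)
y(R, L) = ⅕
x(c) = -7 + 16*c/5 (x(c) = -7 + (⅕ + 3)*c = -7 + 16*c/5)
a = 7*√2 (a = √(-15 + 113) = √98 = 7*√2 ≈ 9.8995)
4*9 + a*x(k(1)) = 4*9 + (7*√2)*(-7 + (16/5)*10) = 36 + (7*√2)*(-7 + 32) = 36 + (7*√2)*25 = 36 + 175*√2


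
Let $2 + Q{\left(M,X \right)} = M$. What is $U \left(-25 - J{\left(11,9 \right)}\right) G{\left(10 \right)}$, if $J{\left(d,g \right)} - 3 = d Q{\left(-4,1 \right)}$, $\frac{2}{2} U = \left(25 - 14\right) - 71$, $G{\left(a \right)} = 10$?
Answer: $-22800$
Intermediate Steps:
$Q{\left(M,X \right)} = -2 + M$
$U = -60$ ($U = \left(25 - 14\right) - 71 = 11 - 71 = -60$)
$J{\left(d,g \right)} = 3 - 6 d$ ($J{\left(d,g \right)} = 3 + d \left(-2 - 4\right) = 3 + d \left(-6\right) = 3 - 6 d$)
$U \left(-25 - J{\left(11,9 \right)}\right) G{\left(10 \right)} = - 60 \left(-25 - \left(3 - 66\right)\right) 10 = - 60 \left(-25 - -63\right) 10 = - 60 \left(-25 + 63\right) 10 = \left(-60\right) 38 \cdot 10 = \left(-2280\right) 10 = -22800$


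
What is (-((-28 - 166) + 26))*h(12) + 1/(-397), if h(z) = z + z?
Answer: 1600703/397 ≈ 4032.0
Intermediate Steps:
h(z) = 2*z
(-((-28 - 166) + 26))*h(12) + 1/(-397) = (-((-28 - 166) + 26))*(2*12) + 1/(-397) = -(-194 + 26)*24 - 1/397 = -1*(-168)*24 - 1/397 = 168*24 - 1/397 = 4032 - 1/397 = 1600703/397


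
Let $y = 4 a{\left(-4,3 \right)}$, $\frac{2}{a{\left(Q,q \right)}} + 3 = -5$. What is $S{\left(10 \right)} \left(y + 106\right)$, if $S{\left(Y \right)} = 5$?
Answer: $525$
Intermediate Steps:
$a{\left(Q,q \right)} = - \frac{1}{4}$ ($a{\left(Q,q \right)} = \frac{2}{-3 - 5} = \frac{2}{-8} = 2 \left(- \frac{1}{8}\right) = - \frac{1}{4}$)
$y = -1$ ($y = 4 \left(- \frac{1}{4}\right) = -1$)
$S{\left(10 \right)} \left(y + 106\right) = 5 \left(-1 + 106\right) = 5 \cdot 105 = 525$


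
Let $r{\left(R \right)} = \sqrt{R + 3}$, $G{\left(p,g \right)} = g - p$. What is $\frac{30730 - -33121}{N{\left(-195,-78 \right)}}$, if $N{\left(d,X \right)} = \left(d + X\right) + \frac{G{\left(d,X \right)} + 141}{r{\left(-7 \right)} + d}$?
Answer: $- \frac{222036042059}{953933055} + \frac{10982372 i}{953933055} \approx -232.76 + 0.011513 i$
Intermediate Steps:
$r{\left(R \right)} = \sqrt{3 + R}$
$N{\left(d,X \right)} = X + d + \frac{141 + X - d}{d + 2 i}$ ($N{\left(d,X \right)} = \left(d + X\right) + \frac{\left(X - d\right) + 141}{\sqrt{3 - 7} + d} = \left(X + d\right) + \frac{141 + X - d}{\sqrt{-4} + d} = \left(X + d\right) + \frac{141 + X - d}{2 i + d} = \left(X + d\right) + \frac{141 + X - d}{d + 2 i} = X + d + \frac{141 + X - d}{d + 2 i}$)
$\frac{30730 - -33121}{N{\left(-195,-78 \right)}} = \frac{30730 - -33121}{\frac{1}{-195 + 2 i} \left(141 - 78 + \left(-195\right)^{2} - -195 - -15210 + 2 i \left(-78\right) + 2 i \left(-195\right)\right)} = \frac{30730 + 33121}{\frac{-195 - 2 i}{38029} \left(141 - 78 + 38025 + 195 + 15210 - 156 i - 390 i\right)} = \frac{63851}{\frac{-195 - 2 i}{38029} \left(53493 - 546 i\right)} = \frac{63851}{\frac{1}{38029} \left(-195 - 2 i\right) \left(53493 - 546 i\right)} = 63851 \frac{\left(-195 + 2 i\right) \left(53493 + 546 i\right)}{2861799165} = \frac{63851 \left(-195 + 2 i\right) \left(53493 + 546 i\right)}{2861799165}$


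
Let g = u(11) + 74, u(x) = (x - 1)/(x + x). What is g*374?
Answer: 27846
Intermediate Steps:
u(x) = (-1 + x)/(2*x) (u(x) = (-1 + x)/((2*x)) = (-1 + x)*(1/(2*x)) = (-1 + x)/(2*x))
g = 819/11 (g = (1/2)*(-1 + 11)/11 + 74 = (1/2)*(1/11)*10 + 74 = 5/11 + 74 = 819/11 ≈ 74.455)
g*374 = (819/11)*374 = 27846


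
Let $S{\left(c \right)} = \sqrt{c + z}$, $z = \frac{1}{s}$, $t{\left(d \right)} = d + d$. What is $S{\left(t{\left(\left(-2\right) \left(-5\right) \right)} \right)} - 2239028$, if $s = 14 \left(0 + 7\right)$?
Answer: $-2239028 + \frac{\sqrt{3922}}{14} \approx -2.239 \cdot 10^{6}$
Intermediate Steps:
$s = 98$ ($s = 14 \cdot 7 = 98$)
$t{\left(d \right)} = 2 d$
$z = \frac{1}{98} \approx 0.010204$
$S{\left(c \right)} = \sqrt{\frac{1}{98} + c}$ ($S{\left(c \right)} = \sqrt{c + \frac{1}{98}} = \sqrt{\frac{1}{98} + c}$)
$S{\left(t{\left(\left(-2\right) \left(-5\right) \right)} \right)} - 2239028 = \frac{\sqrt{2 + 196 \cdot 2 \left(\left(-2\right) \left(-5\right)\right)}}{14} - 2239028 = \frac{\sqrt{2 + 196 \cdot 2 \cdot 10}}{14} - 2239028 = \frac{\sqrt{2 + 196 \cdot 20}}{14} - 2239028 = \frac{\sqrt{2 + 3920}}{14} - 2239028 = \frac{\sqrt{3922}}{14} - 2239028 = -2239028 + \frac{\sqrt{3922}}{14}$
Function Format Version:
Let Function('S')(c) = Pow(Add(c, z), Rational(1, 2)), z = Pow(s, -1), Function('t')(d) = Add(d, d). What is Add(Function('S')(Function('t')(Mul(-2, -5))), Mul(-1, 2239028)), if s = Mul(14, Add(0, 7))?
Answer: Add(-2239028, Mul(Rational(1, 14), Pow(3922, Rational(1, 2)))) ≈ -2.2390e+6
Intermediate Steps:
s = 98 (s = Mul(14, 7) = 98)
Function('t')(d) = Mul(2, d)
z = Rational(1, 98) (z = Pow(98, -1) = Rational(1, 98) ≈ 0.010204)
Function('S')(c) = Pow(Add(Rational(1, 98), c), Rational(1, 2)) (Function('S')(c) = Pow(Add(c, Rational(1, 98)), Rational(1, 2)) = Pow(Add(Rational(1, 98), c), Rational(1, 2)))
Add(Function('S')(Function('t')(Mul(-2, -5))), Mul(-1, 2239028)) = Add(Mul(Rational(1, 14), Pow(Add(2, Mul(196, Mul(2, Mul(-2, -5)))), Rational(1, 2))), Mul(-1, 2239028)) = Add(Mul(Rational(1, 14), Pow(Add(2, Mul(196, Mul(2, 10))), Rational(1, 2))), -2239028) = Add(Mul(Rational(1, 14), Pow(Add(2, Mul(196, 20)), Rational(1, 2))), -2239028) = Add(Mul(Rational(1, 14), Pow(Add(2, 3920), Rational(1, 2))), -2239028) = Add(Mul(Rational(1, 14), Pow(3922, Rational(1, 2))), -2239028) = Add(-2239028, Mul(Rational(1, 14), Pow(3922, Rational(1, 2))))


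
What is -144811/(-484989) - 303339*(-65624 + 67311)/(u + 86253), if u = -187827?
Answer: 27577725897299/5473585854 ≈ 5038.3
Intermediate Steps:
-144811/(-484989) - 303339*(-65624 + 67311)/(u + 86253) = -144811/(-484989) - 303339*(-65624 + 67311)/(-187827 + 86253) = -144811*(-1/484989) - 303339/((-101574/1687)) = 144811/484989 - 303339/((-101574*1/1687)) = 144811/484989 - 303339/(-101574/1687) = 144811/484989 - 303339*(-1687/101574) = 144811/484989 + 170577631/33858 = 27577725897299/5473585854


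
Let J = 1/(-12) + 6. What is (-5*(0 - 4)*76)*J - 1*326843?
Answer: -953549/3 ≈ -3.1785e+5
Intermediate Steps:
J = 71/12 (J = -1/12 + 6 = 71/12 ≈ 5.9167)
(-5*(0 - 4)*76)*J - 1*326843 = (-5*(0 - 4)*76)*(71/12) - 1*326843 = (-5*(-4)*76)*(71/12) - 326843 = (20*76)*(71/12) - 326843 = 1520*(71/12) - 326843 = 26980/3 - 326843 = -953549/3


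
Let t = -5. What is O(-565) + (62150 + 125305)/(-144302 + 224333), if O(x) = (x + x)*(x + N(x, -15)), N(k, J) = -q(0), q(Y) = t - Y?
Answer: 16881268085/26677 ≈ 6.3280e+5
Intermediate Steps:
q(Y) = -5 - Y
N(k, J) = 5 (N(k, J) = -(-5 - 1*0) = -(-5 + 0) = -1*(-5) = 5)
O(x) = 2*x*(5 + x) (O(x) = (x + x)*(x + 5) = (2*x)*(5 + x) = 2*x*(5 + x))
O(-565) + (62150 + 125305)/(-144302 + 224333) = 2*(-565)*(5 - 565) + (62150 + 125305)/(-144302 + 224333) = 2*(-565)*(-560) + 187455/80031 = 632800 + 187455*(1/80031) = 632800 + 62485/26677 = 16881268085/26677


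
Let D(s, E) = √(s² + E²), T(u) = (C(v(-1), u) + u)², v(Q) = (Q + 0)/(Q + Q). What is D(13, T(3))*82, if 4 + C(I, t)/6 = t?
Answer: 410*√10 ≈ 1296.5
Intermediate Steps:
v(Q) = ½ (v(Q) = Q/((2*Q)) = Q*(1/(2*Q)) = ½)
C(I, t) = -24 + 6*t
T(u) = (-24 + 7*u)² (T(u) = ((-24 + 6*u) + u)² = (-24 + 7*u)²)
D(s, E) = √(E² + s²)
D(13, T(3))*82 = √(((-24 + 7*3)²)² + 13²)*82 = √(((-24 + 21)²)² + 169)*82 = √(((-3)²)² + 169)*82 = √(9² + 169)*82 = √(81 + 169)*82 = √250*82 = (5*√10)*82 = 410*√10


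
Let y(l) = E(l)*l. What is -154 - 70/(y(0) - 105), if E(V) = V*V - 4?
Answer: -460/3 ≈ -153.33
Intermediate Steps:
E(V) = -4 + V**2 (E(V) = V**2 - 4 = -4 + V**2)
y(l) = l*(-4 + l**2) (y(l) = (-4 + l**2)*l = l*(-4 + l**2))
-154 - 70/(y(0) - 105) = -154 - 70/(0*(-4 + 0**2) - 105) = -154 - 70/(0*(-4 + 0) - 105) = -154 - 70/(0*(-4) - 105) = -154 - 70/(0 - 105) = -154 - 70/(-105) = -154 - 1/105*(-70) = -154 + 2/3 = -460/3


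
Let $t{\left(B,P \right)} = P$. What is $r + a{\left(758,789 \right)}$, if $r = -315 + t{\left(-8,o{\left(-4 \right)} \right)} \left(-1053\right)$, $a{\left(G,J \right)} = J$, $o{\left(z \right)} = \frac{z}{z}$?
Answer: $-579$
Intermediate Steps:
$o{\left(z \right)} = 1$
$r = -1368$ ($r = -315 + 1 \left(-1053\right) = -315 - 1053 = -1368$)
$r + a{\left(758,789 \right)} = -1368 + 789 = -579$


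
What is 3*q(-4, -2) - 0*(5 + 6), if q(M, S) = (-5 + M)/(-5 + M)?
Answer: 3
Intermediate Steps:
q(M, S) = 1
3*q(-4, -2) - 0*(5 + 6) = 3*1 - 0*(5 + 6) = 3 - 0*11 = 3 - 48*0 = 3 + 0 = 3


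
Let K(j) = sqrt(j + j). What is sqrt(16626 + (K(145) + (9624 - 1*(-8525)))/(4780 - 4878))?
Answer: sqrt(3222398 - 2*sqrt(290))/14 ≈ 128.22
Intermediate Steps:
K(j) = sqrt(2)*sqrt(j) (K(j) = sqrt(2*j) = sqrt(2)*sqrt(j))
sqrt(16626 + (K(145) + (9624 - 1*(-8525)))/(4780 - 4878)) = sqrt(16626 + (sqrt(2)*sqrt(145) + (9624 - 1*(-8525)))/(4780 - 4878)) = sqrt(16626 + (sqrt(290) + (9624 + 8525))/(-98)) = sqrt(16626 + (sqrt(290) + 18149)*(-1/98)) = sqrt(16626 + (18149 + sqrt(290))*(-1/98)) = sqrt(16626 + (-18149/98 - sqrt(290)/98)) = sqrt(1611199/98 - sqrt(290)/98)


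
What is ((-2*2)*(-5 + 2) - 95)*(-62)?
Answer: 5146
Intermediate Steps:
((-2*2)*(-5 + 2) - 95)*(-62) = (-4*(-3) - 95)*(-62) = (12 - 95)*(-62) = -83*(-62) = 5146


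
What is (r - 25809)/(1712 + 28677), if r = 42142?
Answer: 16333/30389 ≈ 0.53746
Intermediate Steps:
(r - 25809)/(1712 + 28677) = (42142 - 25809)/(1712 + 28677) = 16333/30389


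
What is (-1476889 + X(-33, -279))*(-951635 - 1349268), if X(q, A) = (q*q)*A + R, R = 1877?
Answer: 4092945195229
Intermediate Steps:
X(q, A) = 1877 + A*q² (X(q, A) = (q*q)*A + 1877 = q²*A + 1877 = A*q² + 1877 = 1877 + A*q²)
(-1476889 + X(-33, -279))*(-951635 - 1349268) = (-1476889 + (1877 - 279*(-33)²))*(-951635 - 1349268) = (-1476889 + (1877 - 279*1089))*(-2300903) = (-1476889 + (1877 - 303831))*(-2300903) = (-1476889 - 301954)*(-2300903) = -1778843*(-2300903) = 4092945195229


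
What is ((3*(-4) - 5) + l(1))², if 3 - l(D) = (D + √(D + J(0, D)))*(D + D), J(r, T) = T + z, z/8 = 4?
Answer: 392 + 64*√34 ≈ 765.18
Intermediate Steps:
z = 32 (z = 8*4 = 32)
J(r, T) = 32 + T (J(r, T) = T + 32 = 32 + T)
l(D) = 3 - 2*D*(D + √(32 + 2*D)) (l(D) = 3 - (D + √(D + (32 + D)))*(D + D) = 3 - (D + √(32 + 2*D))*2*D = 3 - 2*D*(D + √(32 + 2*D)))
((3*(-4) - 5) + l(1))² = ((3*(-4) - 5) + (3 - 2*1² - 2*1*√(32 + 2*1)))² = ((-12 - 5) + (3 - 2*1 - 2*1*√(32 + 2)))² = (-17 + (3 - 2 - 2*1*√34))² = (-17 + (3 - 2 - 2*√34))² = (-17 + (1 - 2*√34))² = (-16 - 2*√34)²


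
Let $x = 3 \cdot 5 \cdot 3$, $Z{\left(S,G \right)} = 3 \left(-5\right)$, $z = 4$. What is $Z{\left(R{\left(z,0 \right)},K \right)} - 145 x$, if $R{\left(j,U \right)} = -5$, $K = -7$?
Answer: $-6540$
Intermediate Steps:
$Z{\left(S,G \right)} = -15$
$x = 45$ ($x = 15 \cdot 3 = 45$)
$Z{\left(R{\left(z,0 \right)},K \right)} - 145 x = -15 - 6525 = -6540$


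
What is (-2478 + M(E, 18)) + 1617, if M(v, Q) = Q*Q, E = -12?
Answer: -537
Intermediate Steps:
M(v, Q) = Q**2
(-2478 + M(E, 18)) + 1617 = (-2478 + 18**2) + 1617 = (-2478 + 324) + 1617 = -2154 + 1617 = -537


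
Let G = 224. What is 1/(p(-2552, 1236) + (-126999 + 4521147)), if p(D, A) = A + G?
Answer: 1/4395608 ≈ 2.2750e-7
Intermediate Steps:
p(D, A) = 224 + A (p(D, A) = A + 224 = 224 + A)
1/(p(-2552, 1236) + (-126999 + 4521147)) = 1/((224 + 1236) + (-126999 + 4521147)) = 1/(1460 + 4394148) = 1/4395608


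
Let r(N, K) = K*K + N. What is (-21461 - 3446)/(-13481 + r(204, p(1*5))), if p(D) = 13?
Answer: 24907/13108 ≈ 1.9001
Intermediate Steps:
r(N, K) = N + K² (r(N, K) = K² + N = N + K²)
(-21461 - 3446)/(-13481 + r(204, p(1*5))) = (-21461 - 3446)/(-13481 + (204 + 13²)) = -24907/(-13481 + (204 + 169)) = -24907/(-13481 + 373) = -24907/(-13108) = -24907*(-1/13108) = 24907/13108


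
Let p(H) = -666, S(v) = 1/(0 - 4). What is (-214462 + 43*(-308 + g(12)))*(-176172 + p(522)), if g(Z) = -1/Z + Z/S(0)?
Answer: 81265401859/2 ≈ 4.0633e+10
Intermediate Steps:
S(v) = -¼ (S(v) = 1/(-4) = -¼)
g(Z) = -1/Z - 4*Z (g(Z) = -1/Z + Z/(-¼) = -1/Z + Z*(-4) = -1/Z - 4*Z)
(-214462 + 43*(-308 + g(12)))*(-176172 + p(522)) = (-214462 + 43*(-308 + (-1/12 - 4*12)))*(-176172 - 666) = (-214462 + 43*(-308 + (-1*1/12 - 48)))*(-176838) = (-214462 + 43*(-308 + (-1/12 - 48)))*(-176838) = (-214462 + 43*(-308 - 577/12))*(-176838) = (-214462 + 43*(-4273/12))*(-176838) = (-214462 - 183739/12)*(-176838) = -2757283/12*(-176838) = 81265401859/2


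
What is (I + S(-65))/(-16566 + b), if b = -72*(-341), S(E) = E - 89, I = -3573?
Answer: -3727/7986 ≈ -0.46669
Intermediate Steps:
S(E) = -89 + E
b = 24552
(I + S(-65))/(-16566 + b) = (-3573 + (-89 - 65))/(-16566 + 24552) = (-3573 - 154)/7986 = -3727*1/7986 = -3727/7986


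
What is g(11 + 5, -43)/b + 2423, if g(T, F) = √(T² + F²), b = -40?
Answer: 2423 - √2105/40 ≈ 2421.9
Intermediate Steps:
g(T, F) = √(F² + T²)
g(11 + 5, -43)/b + 2423 = √((-43)² + (11 + 5)²)/(-40) + 2423 = √(1849 + 16²)*(-1/40) + 2423 = √(1849 + 256)*(-1/40) + 2423 = √2105*(-1/40) + 2423 = -√2105/40 + 2423 = 2423 - √2105/40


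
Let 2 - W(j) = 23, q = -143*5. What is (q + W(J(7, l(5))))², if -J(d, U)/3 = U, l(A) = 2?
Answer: 541696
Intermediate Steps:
J(d, U) = -3*U
q = -715
W(j) = -21 (W(j) = 2 - 1*23 = 2 - 23 = -21)
(q + W(J(7, l(5))))² = (-715 - 21)² = (-736)² = 541696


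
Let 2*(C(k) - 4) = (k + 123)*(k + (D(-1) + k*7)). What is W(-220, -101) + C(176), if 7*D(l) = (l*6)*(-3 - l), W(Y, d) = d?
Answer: 1474587/7 ≈ 2.1066e+5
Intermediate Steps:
D(l) = 6*l*(-3 - l)/7 (D(l) = ((l*6)*(-3 - l))/7 = ((6*l)*(-3 - l))/7 = (6*l*(-3 - l))/7 = 6*l*(-3 - l)/7)
C(k) = 4 + (123 + k)*(12/7 + 8*k)/2 (C(k) = 4 + ((k + 123)*(k + (-6/7*(-1)*(3 - 1) + k*7)))/2 = 4 + ((123 + k)*(k + (-6/7*(-1)*2 + 7*k)))/2 = 4 + ((123 + k)*(k + (12/7 + 7*k)))/2 = 4 + ((123 + k)*(12/7 + 8*k))/2 = 4 + (123 + k)*(12/7 + 8*k)/2)
W(-220, -101) + C(176) = -101 + (766/7 + 4*176² + (3450/7)*176) = -101 + (766/7 + 4*30976 + 607200/7) = -101 + (766/7 + 123904 + 607200/7) = -101 + 1475294/7 = 1474587/7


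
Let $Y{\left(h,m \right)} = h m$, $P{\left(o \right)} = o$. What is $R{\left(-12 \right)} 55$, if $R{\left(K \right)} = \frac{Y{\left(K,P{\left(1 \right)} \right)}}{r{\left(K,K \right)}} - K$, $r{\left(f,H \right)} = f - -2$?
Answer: $726$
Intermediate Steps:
$r{\left(f,H \right)} = 2 + f$ ($r{\left(f,H \right)} = f + 2 = 2 + f$)
$R{\left(K \right)} = - K + \frac{K}{2 + K}$ ($R{\left(K \right)} = \frac{K 1}{2 + K} - K = \frac{K}{2 + K} - K = - K + \frac{K}{2 + K}$)
$R{\left(-12 \right)} 55 = - \frac{12 \left(-1 - -12\right)}{2 - 12} \cdot 55 = - \frac{12 \left(-1 + 12\right)}{-10} \cdot 55 = \left(-12\right) \left(- \frac{1}{10}\right) 11 \cdot 55 = \frac{66}{5} \cdot 55 = 726$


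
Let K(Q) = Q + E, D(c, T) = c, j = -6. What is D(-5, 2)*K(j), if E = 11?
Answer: -25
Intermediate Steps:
K(Q) = 11 + Q (K(Q) = Q + 11 = 11 + Q)
D(-5, 2)*K(j) = -5*(11 - 6) = -5*5 = -25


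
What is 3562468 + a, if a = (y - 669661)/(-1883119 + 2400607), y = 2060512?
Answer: 614511943745/172496 ≈ 3.5625e+6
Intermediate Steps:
a = 463617/172496 (a = (2060512 - 669661)/(-1883119 + 2400607) = 1390851/517488 = 1390851*(1/517488) = 463617/172496 ≈ 2.6877)
3562468 + a = 3562468 + 463617/172496 = 614511943745/172496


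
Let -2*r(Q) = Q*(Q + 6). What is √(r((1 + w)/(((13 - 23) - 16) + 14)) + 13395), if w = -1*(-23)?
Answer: √13399 ≈ 115.75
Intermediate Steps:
w = 23
r(Q) = -Q*(6 + Q)/2 (r(Q) = -Q*(Q + 6)/2 = -Q*(6 + Q)/2)
√(r((1 + w)/(((13 - 23) - 16) + 14)) + 13395) = √(-(1 + 23)/(((13 - 23) - 16) + 14)*(6 + (1 + 23)/(((13 - 23) - 16) + 14))/2 + 13395) = √(-24/((-10 - 16) + 14)*(6 + 24/((-10 - 16) + 14))/2 + 13395) = √(-24/(-26 + 14)*(6 + 24/(-26 + 14))/2 + 13395) = √(-24/(-12)*(6 + 24/(-12))/2 + 13395) = √(-24*(-1/12)*(6 + 24*(-1/12))/2 + 13395) = √(-½*(-2)*(6 - 2) + 13395) = √(-½*(-2)*4 + 13395) = √(4 + 13395) = √13399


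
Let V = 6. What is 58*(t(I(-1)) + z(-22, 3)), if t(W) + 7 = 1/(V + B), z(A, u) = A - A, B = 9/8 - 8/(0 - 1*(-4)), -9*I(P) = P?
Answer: -16182/41 ≈ -394.68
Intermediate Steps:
I(P) = -P/9
B = -7/8 (B = 9*(⅛) - 8/(0 + 4) = 9/8 - 8/4 = 9/8 - 8*¼ = 9/8 - 2 = -7/8 ≈ -0.87500)
z(A, u) = 0
t(W) = -279/41 (t(W) = -7 + 1/(6 - 7/8) = -7 + 1/(41/8) = -7 + 8/41 = -279/41)
58*(t(I(-1)) + z(-22, 3)) = 58*(-279/41 + 0) = 58*(-279/41) = -16182/41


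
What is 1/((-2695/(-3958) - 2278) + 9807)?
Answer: 3958/29802477 ≈ 0.00013281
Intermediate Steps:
1/((-2695/(-3958) - 2278) + 9807) = 1/((-2695*(-1/3958) - 2278) + 9807) = 1/((2695/3958 - 2278) + 9807) = 1/(-9013629/3958 + 9807) = 1/(29802477/3958) = 3958/29802477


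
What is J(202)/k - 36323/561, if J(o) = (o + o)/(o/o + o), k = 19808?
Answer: -36513857027/563948616 ≈ -64.747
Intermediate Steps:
J(o) = 2*o/(1 + o) (J(o) = (2*o)/(1 + o) = 2*o/(1 + o))
J(202)/k - 36323/561 = (2*202/(1 + 202))/19808 - 36323/561 = (2*202/203)*(1/19808) - 36323*1/561 = (2*202*(1/203))*(1/19808) - 36323/561 = (404/203)*(1/19808) - 36323/561 = 101/1005256 - 36323/561 = -36513857027/563948616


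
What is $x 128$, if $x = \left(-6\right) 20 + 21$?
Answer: $-12672$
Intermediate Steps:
$x = -99$ ($x = -120 + 21 = -99$)
$x 128 = \left(-99\right) 128 = -12672$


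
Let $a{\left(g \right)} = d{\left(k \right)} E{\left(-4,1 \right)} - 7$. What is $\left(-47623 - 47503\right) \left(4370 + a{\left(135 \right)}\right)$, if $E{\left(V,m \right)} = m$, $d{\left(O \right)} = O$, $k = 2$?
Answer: $-415224990$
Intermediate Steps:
$a{\left(g \right)} = -5$ ($a{\left(g \right)} = 2 \cdot 1 - 7 = 2 - 7 = -5$)
$\left(-47623 - 47503\right) \left(4370 + a{\left(135 \right)}\right) = \left(-47623 - 47503\right) \left(4370 - 5\right) = \left(-95126\right) 4365 = -415224990$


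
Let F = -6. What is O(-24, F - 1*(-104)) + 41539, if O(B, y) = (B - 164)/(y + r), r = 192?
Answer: 6023061/145 ≈ 41538.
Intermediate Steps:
O(B, y) = (-164 + B)/(192 + y) (O(B, y) = (B - 164)/(y + 192) = (-164 + B)/(192 + y))
O(-24, F - 1*(-104)) + 41539 = (-164 - 24)/(192 + (-6 - 1*(-104))) + 41539 = -188/(192 + (-6 + 104)) + 41539 = -188/(192 + 98) + 41539 = -188/290 + 41539 = (1/290)*(-188) + 41539 = -94/145 + 41539 = 6023061/145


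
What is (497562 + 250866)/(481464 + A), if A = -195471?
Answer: 249476/95331 ≈ 2.6169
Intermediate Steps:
(497562 + 250866)/(481464 + A) = (497562 + 250866)/(481464 - 195471) = 748428/285993 = 748428*(1/285993) = 249476/95331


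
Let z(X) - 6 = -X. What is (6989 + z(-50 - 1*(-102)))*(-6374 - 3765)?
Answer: -70395077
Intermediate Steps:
z(X) = 6 - X
(6989 + z(-50 - 1*(-102)))*(-6374 - 3765) = (6989 + (6 - (-50 - 1*(-102))))*(-6374 - 3765) = (6989 + (6 - (-50 + 102)))*(-10139) = (6989 + (6 - 1*52))*(-10139) = (6989 + (6 - 52))*(-10139) = (6989 - 46)*(-10139) = 6943*(-10139) = -70395077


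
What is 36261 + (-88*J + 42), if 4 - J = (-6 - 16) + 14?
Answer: 35247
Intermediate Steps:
J = 12 (J = 4 - ((-6 - 16) + 14) = 4 - (-22 + 14) = 4 - 1*(-8) = 4 + 8 = 12)
36261 + (-88*J + 42) = 36261 + (-88*12 + 42) = 36261 + (-1056 + 42) = 36261 - 1014 = 35247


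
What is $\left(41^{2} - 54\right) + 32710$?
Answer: $34337$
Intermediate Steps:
$\left(41^{2} - 54\right) + 32710 = \left(1681 - 54\right) + 32710 = 1627 + 32710 = 34337$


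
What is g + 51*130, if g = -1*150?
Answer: 6480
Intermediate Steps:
g = -150
g + 51*130 = -150 + 51*130 = -150 + 6630 = 6480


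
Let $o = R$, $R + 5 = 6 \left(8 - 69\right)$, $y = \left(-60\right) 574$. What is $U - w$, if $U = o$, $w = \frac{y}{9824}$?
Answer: $- \frac{451283}{1228} \approx -367.49$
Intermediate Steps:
$y = -34440$
$R = -371$ ($R = -5 + 6 \left(8 - 69\right) = -5 + 6 \left(-61\right) = -5 - 366 = -371$)
$w = - \frac{4305}{1228}$ ($w = - \frac{34440}{9824} = \left(-34440\right) \frac{1}{9824} = - \frac{4305}{1228} \approx -3.5057$)
$o = -371$
$U = -371$
$U - w = -371 - - \frac{4305}{1228} = -371 + \frac{4305}{1228} = - \frac{451283}{1228}$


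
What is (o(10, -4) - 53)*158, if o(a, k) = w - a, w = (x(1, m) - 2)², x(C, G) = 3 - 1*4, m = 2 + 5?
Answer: -8532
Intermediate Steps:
m = 7
x(C, G) = -1 (x(C, G) = 3 - 4 = -1)
w = 9 (w = (-1 - 2)² = (-3)² = 9)
o(a, k) = 9 - a
(o(10, -4) - 53)*158 = ((9 - 1*10) - 53)*158 = ((9 - 10) - 53)*158 = (-1 - 53)*158 = -54*158 = -8532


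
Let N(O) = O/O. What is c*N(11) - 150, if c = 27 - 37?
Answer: -160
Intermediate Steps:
N(O) = 1
c = -10
c*N(11) - 150 = -10*1 - 150 = -10 - 150 = -160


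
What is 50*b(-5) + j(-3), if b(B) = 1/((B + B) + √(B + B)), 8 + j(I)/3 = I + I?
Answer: -512/11 - 5*I*√10/11 ≈ -46.545 - 1.4374*I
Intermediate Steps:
j(I) = -24 + 6*I (j(I) = -24 + 3*(I + I) = -24 + 3*(2*I) = -24 + 6*I)
b(B) = 1/(2*B + √2*√B) (b(B) = 1/(2*B + √(2*B)) = 1/(2*B + √2*√B))
50*b(-5) + j(-3) = 50/(2*(-5) + √2*√(-5)) + (-24 + 6*(-3)) = 50/(-10 + √2*(I*√5)) + (-24 - 18) = 50/(-10 + I*√10) - 42 = -42 + 50/(-10 + I*√10)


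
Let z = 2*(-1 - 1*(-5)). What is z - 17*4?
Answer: -60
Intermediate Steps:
z = 8 (z = 2*(-1 + 5) = 2*4 = 8)
z - 17*4 = 8 - 17*4 = 8 - 68 = -60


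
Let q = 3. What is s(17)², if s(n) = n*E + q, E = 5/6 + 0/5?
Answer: 10609/36 ≈ 294.69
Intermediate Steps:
E = ⅚ (E = 5*(⅙) + 0*(⅕) = ⅚ + 0 = ⅚ ≈ 0.83333)
s(n) = 3 + 5*n/6 (s(n) = n*(⅚) + 3 = 5*n/6 + 3 = 3 + 5*n/6)
s(17)² = (3 + (⅚)*17)² = (3 + 85/6)² = (103/6)² = 10609/36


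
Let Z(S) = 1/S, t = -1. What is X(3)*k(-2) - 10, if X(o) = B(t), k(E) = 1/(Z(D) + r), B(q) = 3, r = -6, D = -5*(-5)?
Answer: -1565/149 ≈ -10.503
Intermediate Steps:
D = 25
Z(S) = 1/S
k(E) = -25/149 (k(E) = 1/(1/25 - 6) = 1/(-149/25) = -25/149)
X(o) = 3
X(3)*k(-2) - 10 = 3*(-25/149) - 10 = -75/149 - 10 = -1565/149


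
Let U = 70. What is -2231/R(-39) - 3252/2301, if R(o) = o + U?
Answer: -1744781/23777 ≈ -73.381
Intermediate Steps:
R(o) = 70 + o (R(o) = o + 70 = 70 + o)
-2231/R(-39) - 3252/2301 = -2231/(70 - 39) - 3252/2301 = -2231/31 - 3252*1/2301 = -2231*1/31 - 1084/767 = -2231/31 - 1084/767 = -1744781/23777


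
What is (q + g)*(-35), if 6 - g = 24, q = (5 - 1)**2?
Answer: 70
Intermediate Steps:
q = 16 (q = 4**2 = 16)
g = -18 (g = 6 - 1*24 = 6 - 24 = -18)
(q + g)*(-35) = (16 - 18)*(-35) = -2*(-35) = 70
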